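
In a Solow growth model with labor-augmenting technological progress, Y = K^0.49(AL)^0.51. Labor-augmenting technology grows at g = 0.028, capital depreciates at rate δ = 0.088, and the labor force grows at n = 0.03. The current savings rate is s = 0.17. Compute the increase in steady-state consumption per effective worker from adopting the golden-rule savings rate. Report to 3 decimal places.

Δc ≈ 0.672

Break-even investment rate: n + g + δ = 0.03 + 0.028 + 0.088 = 0.146.
Current steady state (s = 0.17): k* = (0.17/0.146)^(1/0.51) ≈ 1.3477, y* = 1.3477^0.49 ≈ 1.1575, c* = (1−0.17)·1.1575 ≈ 0.9607.
Maximizing c = f(k) − (n+g+δ)·k gives f'(k) = n+g+δ, i.e. 0.49·k^(0.49−1) = 0.146, so k_gold = (0.49/0.146)^(1/0.51) ≈ 10.7415.
y_gold = 10.7415^0.49 ≈ 3.2005, c_gold = y_gold − 0.146·k_gold ≈ 1.6323.
Gain: Δc = 1.6323 − 0.9607 ≈ 0.6716.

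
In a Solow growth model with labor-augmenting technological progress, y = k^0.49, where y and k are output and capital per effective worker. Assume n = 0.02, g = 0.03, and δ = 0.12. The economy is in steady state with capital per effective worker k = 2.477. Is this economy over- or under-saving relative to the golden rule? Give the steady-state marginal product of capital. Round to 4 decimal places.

under-saving; MPK ≈ 0.3085

n + g + δ = 0.02 + 0.03 + 0.12 = 0.17.
MPK = 0.49·k^(0.49−1) = 0.49·2.477^(-0.51) ≈ 0.3085.
MPK > 0.17, so the economy is dynamically efficient (under-saving).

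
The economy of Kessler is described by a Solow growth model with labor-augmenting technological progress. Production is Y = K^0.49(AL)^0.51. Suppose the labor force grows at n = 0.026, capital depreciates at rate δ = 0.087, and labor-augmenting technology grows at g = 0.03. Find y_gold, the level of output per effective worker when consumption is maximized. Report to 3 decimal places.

y_gold ≈ 3.265

Capital per effective worker breaks even when investment replaces (n + g + δ)·k; here n + g + δ = 0.143.
Maximizing c = f(k) − (n+g+δ)·k gives f'(k) = n+g+δ, i.e. 0.49·k^(0.49−1) = 0.143, so k_gold = (0.49/0.143)^(1/0.51) ≈ 11.1878.
Output: y_gold = k_gold^0.49 = 11.1878^0.49 ≈ 3.2650.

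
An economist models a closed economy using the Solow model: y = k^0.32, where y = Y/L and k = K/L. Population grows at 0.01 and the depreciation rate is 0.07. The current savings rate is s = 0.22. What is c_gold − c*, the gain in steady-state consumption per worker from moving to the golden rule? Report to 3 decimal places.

Δc ≈ 0.050

n + δ = 0.01 + 0.07 = 0.08.
Current steady state (s = 0.22): k* = (0.22/0.08)^(1/0.68) ≈ 4.4267, y* = 4.4267^0.32 ≈ 1.6097, c* = (1−0.22)·1.6097 ≈ 1.2556.
Setting f'(k) = n+δ gives 0.32·k^(0.32−1) = 0.08, hence k_gold = (0.32/0.08)^(1/0.68) ≈ 7.6804.
y_gold = 7.6804^0.32 ≈ 1.9201, c_gold = y_gold − 0.08·k_gold ≈ 1.3057.
Gain: Δc = 1.3057 − 1.2556 ≈ 0.0501.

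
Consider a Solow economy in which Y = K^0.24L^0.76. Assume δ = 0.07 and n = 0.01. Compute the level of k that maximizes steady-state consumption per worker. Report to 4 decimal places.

k_gold ≈ 4.2442

The effective depreciation rate is n + δ = 0.01 + 0.07 = 0.08.
Maximizing c = f(k) − (n+δ)·k gives f'(k) = n+δ, i.e. 0.24·k^(0.24−1) = 0.08, so k_gold = (0.24/0.08)^(1/0.76) ≈ 4.2442.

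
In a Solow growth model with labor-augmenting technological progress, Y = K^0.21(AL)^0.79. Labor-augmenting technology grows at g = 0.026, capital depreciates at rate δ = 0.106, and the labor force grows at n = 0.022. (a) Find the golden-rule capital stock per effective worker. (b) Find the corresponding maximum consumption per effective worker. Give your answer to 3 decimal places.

The effective depreciation rate is n + g + δ = 0.022 + 0.026 + 0.106 = 0.154.
At the golden rule the marginal product of capital equals n+g+δ: 0.21·k^(0.21−1) = 0.154. Solving, k_gold = (0.21/0.154)^(1/0.79) ≈ 1.4808.
y_gold = 1.4808^0.21 ≈ 1.0859; c_gold = y_gold − 0.154·k_gold ≈ 0.8579.

(a) k_gold ≈ 1.481; (b) c_gold ≈ 0.858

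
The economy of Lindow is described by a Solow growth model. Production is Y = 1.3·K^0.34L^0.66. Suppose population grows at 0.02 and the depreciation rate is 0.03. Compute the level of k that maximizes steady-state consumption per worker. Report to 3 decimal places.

The effective depreciation rate is n + δ = 0.02 + 0.03 = 0.05.
Setting f'(k) = n+δ gives 0.34·1.3·k^(0.34−1) = 0.05, hence k_gold = (0.34·1.3/0.05)^(1/0.66) ≈ 27.1656.

k_gold ≈ 27.166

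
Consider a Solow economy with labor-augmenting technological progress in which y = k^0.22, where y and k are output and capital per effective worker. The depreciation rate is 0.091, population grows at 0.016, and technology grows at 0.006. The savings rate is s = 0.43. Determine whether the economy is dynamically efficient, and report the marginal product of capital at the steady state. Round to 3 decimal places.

Break-even investment rate: n + g + δ = 0.016 + 0.006 + 0.091 = 0.113.
Steady-state k*: s·k^0.22 = 0.113·k gives k* = (0.43/0.113)^(1/0.78) ≈ 5.5474.
MPK = 0.22·5.5474^(-0.78) ≈ 0.0578.
MPK < n+g+δ = 0.113, so the economy is dynamically inefficient (over-saving).

dynamically inefficient; MPK ≈ 0.058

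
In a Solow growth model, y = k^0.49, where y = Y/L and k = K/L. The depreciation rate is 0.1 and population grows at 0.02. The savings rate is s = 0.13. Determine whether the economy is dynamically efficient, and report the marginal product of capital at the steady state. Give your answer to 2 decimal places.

Break-even investment rate: n + δ = 0.02 + 0.1 = 0.12.
Steady-state k*: s·k^0.49 = 0.12·k gives k* = (0.13/0.12)^(1/0.51) ≈ 1.1699.
MPK = 0.49·1.1699^(-0.51) ≈ 0.4523.
MPK > n+δ = 0.12, so the economy is dynamically efficient (under-saving).

dynamically efficient; MPK ≈ 0.45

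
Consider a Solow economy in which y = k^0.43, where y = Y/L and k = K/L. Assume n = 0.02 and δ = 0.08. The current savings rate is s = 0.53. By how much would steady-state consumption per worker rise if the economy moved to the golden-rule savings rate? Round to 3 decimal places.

n + δ = 0.02 + 0.08 = 0.1.
Current steady state (s = 0.53): k* = (0.53/0.1)^(1/0.57) ≈ 18.6492, y* = 18.6492^0.43 ≈ 3.5187, c* = (1−0.53)·3.5187 ≈ 1.6538.
At the golden rule the marginal product of capital equals n+δ: 0.43·k^(0.43−1) = 0.1. Solving, k_gold = (0.43/0.1)^(1/0.57) ≈ 12.9225.
y_gold = 12.9225^0.43 ≈ 3.0052, c_gold = y_gold − 0.1·k_gold ≈ 1.7130.
Gain: Δc = 1.7130 − 1.6538 ≈ 0.0592.

Δc ≈ 0.059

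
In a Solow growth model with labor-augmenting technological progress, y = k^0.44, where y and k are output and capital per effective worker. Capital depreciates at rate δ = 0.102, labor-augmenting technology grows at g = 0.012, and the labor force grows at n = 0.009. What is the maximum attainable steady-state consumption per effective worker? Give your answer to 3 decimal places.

n + g + δ = 0.009 + 0.012 + 0.102 = 0.123.
Maximizing c = f(k) − (n+g+δ)·k gives f'(k) = n+g+δ, i.e. 0.44·k^(0.44−1) = 0.123, so k_gold = (0.44/0.123)^(1/0.56) ≈ 9.7382.
y_gold = 9.7382^0.44 ≈ 2.7223.
c_gold = y_gold − (n+g+δ)·k_gold = 2.7223 − 0.123·9.7382 ≈ 1.5245.

c_gold ≈ 1.524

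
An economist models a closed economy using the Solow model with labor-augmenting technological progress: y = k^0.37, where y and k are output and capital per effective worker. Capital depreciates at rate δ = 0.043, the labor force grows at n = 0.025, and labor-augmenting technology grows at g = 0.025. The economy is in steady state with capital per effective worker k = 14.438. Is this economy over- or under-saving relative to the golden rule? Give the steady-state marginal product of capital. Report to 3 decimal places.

n + g + δ = 0.025 + 0.025 + 0.043 = 0.093.
MPK = 0.37·k^(0.37−1) = 0.37·14.438^(-0.63) ≈ 0.0688.
MPK < 0.093, so the economy is dynamically inefficient (over-saving).

over-saving; MPK ≈ 0.069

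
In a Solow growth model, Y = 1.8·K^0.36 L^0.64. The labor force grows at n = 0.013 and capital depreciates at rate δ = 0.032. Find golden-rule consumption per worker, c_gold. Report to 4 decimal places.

Capital per worker breaks even when investment replaces (n + δ)·k; here n + δ = 0.045.
Maximizing c = f(k) − (n+δ)·k gives f'(k) = n+δ, i.e. 0.36·1.8·k^(0.36−1) = 0.045, so k_gold = (0.36·1.8/0.045)^(1/0.64) ≈ 64.5567.
y_gold = 1.8·64.5567^0.36 ≈ 8.0696.
c_gold = y_gold − (n+δ)·k_gold = 8.0696 − 0.045·64.5567 ≈ 5.1645.

c_gold ≈ 5.1645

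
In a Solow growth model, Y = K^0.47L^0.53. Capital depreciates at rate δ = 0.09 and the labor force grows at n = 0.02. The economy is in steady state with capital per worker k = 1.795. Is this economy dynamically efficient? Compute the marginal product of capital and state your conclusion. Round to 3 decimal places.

dynamically efficient; MPK ≈ 0.345

n + δ = 0.02 + 0.09 = 0.11.
MPK = 0.47·k^(0.47−1) = 0.47·1.795^(-0.53) ≈ 0.3447.
MPK > 0.11, so the economy is dynamically efficient (under-saving).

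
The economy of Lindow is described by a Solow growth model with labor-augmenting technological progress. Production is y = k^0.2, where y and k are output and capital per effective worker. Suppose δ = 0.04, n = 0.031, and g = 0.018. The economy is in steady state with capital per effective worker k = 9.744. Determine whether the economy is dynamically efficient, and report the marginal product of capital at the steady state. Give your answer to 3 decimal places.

dynamically inefficient; MPK ≈ 0.032

Break-even investment rate: n + g + δ = 0.031 + 0.018 + 0.04 = 0.089.
MPK = 0.2·k^(0.2−1) = 0.2·9.744^(-0.8) ≈ 0.0324.
MPK < 0.089, so the economy is dynamically inefficient (over-saving).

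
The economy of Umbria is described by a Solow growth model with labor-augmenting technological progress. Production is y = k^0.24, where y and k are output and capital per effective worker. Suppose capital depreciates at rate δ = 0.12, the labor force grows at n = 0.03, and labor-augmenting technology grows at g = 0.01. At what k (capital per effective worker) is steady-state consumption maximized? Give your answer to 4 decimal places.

k_gold ≈ 1.7049

n + g + δ = 0.03 + 0.01 + 0.12 = 0.16.
Setting f'(k) = n+g+δ gives 0.24·k^(0.24−1) = 0.16, hence k_gold = (0.24/0.16)^(1/0.76) ≈ 1.7049.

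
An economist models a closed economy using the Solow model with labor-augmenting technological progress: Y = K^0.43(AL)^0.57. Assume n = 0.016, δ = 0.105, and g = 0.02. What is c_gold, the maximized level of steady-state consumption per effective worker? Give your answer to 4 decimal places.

n + g + δ = 0.016 + 0.02 + 0.105 = 0.141.
Setting f'(k) = n+g+δ gives 0.43·k^(0.43−1) = 0.141, hence k_gold = (0.43/0.141)^(1/0.57) ≈ 7.0723.
y_gold = 7.0723^0.43 ≈ 2.3191.
c_gold = y_gold − (n+g+δ)·k_gold = 2.3191 − 0.141·7.0723 ≈ 1.3219.

c_gold ≈ 1.3219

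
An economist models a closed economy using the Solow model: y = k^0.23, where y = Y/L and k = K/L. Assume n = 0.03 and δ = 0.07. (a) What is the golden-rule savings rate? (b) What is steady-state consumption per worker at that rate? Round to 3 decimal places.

n + δ = 0.03 + 0.07 = 0.1.
For Cobb-Douglas, s_gold equals capital's share: s_gold = 0.23.
Maximizing c = f(k) − (n+δ)·k gives f'(k) = n+δ, i.e. 0.23·k^(0.23−1) = 0.1, so k_gold = (0.23/0.1)^(1/0.77) ≈ 2.9497.
y_gold = 2.9497^0.23 ≈ 1.2825; c_gold = (1−0.23)·y_gold ≈ 0.9875.

(a) s_gold = 0.230; (b) c_gold ≈ 0.988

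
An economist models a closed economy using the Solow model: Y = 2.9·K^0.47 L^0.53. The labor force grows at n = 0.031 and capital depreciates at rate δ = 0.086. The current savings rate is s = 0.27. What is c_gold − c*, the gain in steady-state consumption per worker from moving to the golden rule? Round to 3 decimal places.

Break-even investment rate: n + δ = 0.031 + 0.086 = 0.117.
Current steady state (s = 0.27): k* = (0.27·2.9/0.117)^(1/0.53) ≈ 36.1152, y* = 2.9·36.1152^0.47 ≈ 15.6499, c* = (1−0.27)·15.6499 ≈ 11.4245.
At the golden rule the marginal product of capital equals n+δ: 0.47·2.9·k^(0.47−1) = 0.117. Solving, k_gold = (0.47·2.9/0.117)^(1/0.53) ≈ 102.7793.
y_gold = 2.9·102.7793^0.47 ≈ 25.5855, c_gold = y_gold − 0.117·k_gold ≈ 13.5603.
Gain: Δc = 13.5603 − 11.4245 ≈ 2.1359.

Δc ≈ 2.136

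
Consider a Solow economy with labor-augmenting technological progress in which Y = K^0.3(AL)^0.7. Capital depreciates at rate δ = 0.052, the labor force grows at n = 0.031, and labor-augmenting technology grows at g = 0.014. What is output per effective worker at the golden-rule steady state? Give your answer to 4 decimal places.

y_gold ≈ 1.6224

n + g + δ = 0.031 + 0.014 + 0.052 = 0.097.
Setting f'(k) = n+g+δ gives 0.3·k^(0.3−1) = 0.097, hence k_gold = (0.3/0.097)^(1/0.7) ≈ 5.0176.
Output: y_gold = k_gold^0.3 = 5.0176^0.3 ≈ 1.6224.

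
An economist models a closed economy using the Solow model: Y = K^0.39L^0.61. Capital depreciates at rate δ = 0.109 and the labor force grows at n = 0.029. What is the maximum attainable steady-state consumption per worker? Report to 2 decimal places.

c_gold ≈ 1.19

Break-even investment rate: n + δ = 0.029 + 0.109 = 0.138.
Setting f'(k) = n+δ gives 0.39·k^(0.39−1) = 0.138, hence k_gold = (0.39/0.138)^(1/0.61) ≈ 5.4910.
y_gold = 5.4910^0.39 ≈ 1.9430.
c_gold = y_gold − (n+δ)·k_gold = 1.9430 − 0.138·5.4910 ≈ 1.1852.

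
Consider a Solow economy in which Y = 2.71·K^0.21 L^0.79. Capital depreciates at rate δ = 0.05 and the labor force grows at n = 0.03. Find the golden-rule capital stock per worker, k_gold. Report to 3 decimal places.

k_gold ≈ 11.984

Capital per worker breaks even when investment replaces (n + δ)·k; here n + δ = 0.08.
Maximizing c = f(k) − (n+δ)·k gives f'(k) = n+δ, i.e. 0.21·2.71·k^(0.21−1) = 0.08, so k_gold = (0.21·2.71/0.08)^(1/0.79) ≈ 11.9841.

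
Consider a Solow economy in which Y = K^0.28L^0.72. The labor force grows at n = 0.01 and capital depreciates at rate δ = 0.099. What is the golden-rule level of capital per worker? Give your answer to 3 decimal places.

k_gold ≈ 3.707

Capital per worker breaks even when investment replaces (n + δ)·k; here n + δ = 0.109.
Golden rule sets MPK = n+δ: 0.28·k^(0.28−1) = 0.109, so k_gold = (0.28/0.109)^(1/0.72) ≈ 3.7074.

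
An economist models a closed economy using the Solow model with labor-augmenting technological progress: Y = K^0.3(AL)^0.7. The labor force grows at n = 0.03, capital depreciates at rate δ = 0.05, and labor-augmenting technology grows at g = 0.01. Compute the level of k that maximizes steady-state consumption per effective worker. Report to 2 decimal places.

Break-even investment rate: n + g + δ = 0.03 + 0.01 + 0.05 = 0.09.
Maximizing c = f(k) − (n+g+δ)·k gives f'(k) = n+g+δ, i.e. 0.3·k^(0.3−1) = 0.09, so k_gold = (0.3/0.09)^(1/0.7) ≈ 5.5843.

k_gold ≈ 5.58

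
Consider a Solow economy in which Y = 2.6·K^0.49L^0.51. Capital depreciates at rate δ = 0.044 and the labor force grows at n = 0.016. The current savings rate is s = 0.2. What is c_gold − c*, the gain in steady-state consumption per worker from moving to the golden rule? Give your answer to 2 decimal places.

The effective depreciation rate is n + δ = 0.016 + 0.044 = 0.06.
Current steady state (s = 0.2): k* = (0.2·2.6/0.06)^(1/0.51) ≈ 69.0122, y* = 2.6·69.0122^0.49 ≈ 20.7037, c* = (1−0.2)·20.7037 ≈ 16.5629.
Setting f'(k) = n+δ gives 0.49·2.6·k^(0.49−1) = 0.06, hence k_gold = (0.49·2.6/0.06)^(1/0.51) ≈ 399.9415.
y_gold = 2.6·399.9415^0.49 ≈ 48.9724, c_gold = y_gold − 0.06·k_gold ≈ 24.9759.
Gain: Δc = 24.9759 − 16.5629 ≈ 8.4130.

Δc ≈ 8.41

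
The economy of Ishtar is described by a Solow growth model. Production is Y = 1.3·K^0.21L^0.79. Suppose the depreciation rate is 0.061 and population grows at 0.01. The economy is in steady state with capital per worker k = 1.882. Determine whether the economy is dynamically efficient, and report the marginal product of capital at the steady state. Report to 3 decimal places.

dynamically efficient; MPK ≈ 0.166

n + δ = 0.01 + 0.061 = 0.071.
MPK = 0.21·1.3·k^(0.21−1) = 0.21·1.3·1.882^(-0.79) ≈ 0.1657.
MPK > 0.071, so the economy is dynamically efficient (under-saving).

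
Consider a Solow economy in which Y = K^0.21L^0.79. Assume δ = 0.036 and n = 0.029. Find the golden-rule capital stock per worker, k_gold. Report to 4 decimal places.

k_gold ≈ 4.4126

Break-even investment rate: n + δ = 0.029 + 0.036 = 0.065.
Maximizing c = f(k) − (n+δ)·k gives f'(k) = n+δ, i.e. 0.21·k^(0.21−1) = 0.065, so k_gold = (0.21/0.065)^(1/0.79) ≈ 4.4126.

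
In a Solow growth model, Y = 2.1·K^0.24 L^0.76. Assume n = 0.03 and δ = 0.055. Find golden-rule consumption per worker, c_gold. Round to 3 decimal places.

The effective depreciation rate is n + δ = 0.03 + 0.055 = 0.085.
Maximizing c = f(k) − (n+δ)·k gives f'(k) = n+δ, i.e. 0.24·2.1·k^(0.24−1) = 0.085, so k_gold = (0.24·2.1/0.085)^(1/0.76) ≈ 10.4021.
y_gold = 2.1·10.4021^0.24 ≈ 3.6841.
c_gold = y_gold − (n+δ)·k_gold = 3.6841 − 0.085·10.4021 ≈ 2.7999.

c_gold ≈ 2.800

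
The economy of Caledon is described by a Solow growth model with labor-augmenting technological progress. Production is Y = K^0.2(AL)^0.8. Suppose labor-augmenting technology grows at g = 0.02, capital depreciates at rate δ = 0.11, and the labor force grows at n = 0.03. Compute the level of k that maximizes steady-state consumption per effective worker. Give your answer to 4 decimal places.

k_gold ≈ 1.3217

The effective depreciation rate is n + g + δ = 0.03 + 0.02 + 0.11 = 0.16.
Golden rule sets MPK = n+g+δ: 0.2·k^(0.2−1) = 0.16, so k_gold = (0.2/0.16)^(1/0.8) ≈ 1.3217.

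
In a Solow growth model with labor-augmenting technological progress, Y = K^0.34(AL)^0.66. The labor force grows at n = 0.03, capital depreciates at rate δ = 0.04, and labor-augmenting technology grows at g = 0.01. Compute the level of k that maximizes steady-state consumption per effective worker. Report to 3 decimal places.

k_gold ≈ 8.956

n + g + δ = 0.03 + 0.01 + 0.04 = 0.08.
Maximizing c = f(k) − (n+g+δ)·k gives f'(k) = n+g+δ, i.e. 0.34·k^(0.34−1) = 0.08, so k_gold = (0.34/0.08)^(1/0.66) ≈ 8.9558.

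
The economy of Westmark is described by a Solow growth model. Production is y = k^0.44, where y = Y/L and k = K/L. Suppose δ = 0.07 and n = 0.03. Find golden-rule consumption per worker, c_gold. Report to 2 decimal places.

c_gold ≈ 1.79

Capital per worker breaks even when investment replaces (n + δ)·k; here n + δ = 0.1.
At the golden rule the marginal product of capital equals n+δ: 0.44·k^(0.44−1) = 0.1. Solving, k_gold = (0.44/0.1)^(1/0.56) ≈ 14.0936.
y_gold = 14.0936^0.44 ≈ 3.2031.
c_gold = y_gold − (n+δ)·k_gold = 3.2031 − 0.1·14.0936 ≈ 1.7937.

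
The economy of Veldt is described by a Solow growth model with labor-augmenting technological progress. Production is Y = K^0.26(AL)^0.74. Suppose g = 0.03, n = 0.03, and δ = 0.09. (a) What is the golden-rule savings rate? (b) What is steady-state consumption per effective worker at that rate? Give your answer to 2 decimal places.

The effective depreciation rate is n + g + δ = 0.03 + 0.03 + 0.09 = 0.15.
For Cobb-Douglas, s_gold equals capital's share: s_gold = 0.26.
Setting f'(k) = n+g+δ gives 0.26·k^(0.26−1) = 0.15, hence k_gold = (0.26/0.15)^(1/0.74) ≈ 2.1029.
y_gold = 2.1029^0.26 ≈ 1.2132; c_gold = (1−0.26)·y_gold ≈ 0.8978.

(a) s_gold = 0.26; (b) c_gold ≈ 0.90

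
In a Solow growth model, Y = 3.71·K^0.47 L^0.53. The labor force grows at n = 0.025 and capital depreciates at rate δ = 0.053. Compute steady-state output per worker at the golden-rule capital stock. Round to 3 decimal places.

y_gold ≈ 58.343

Capital per worker breaks even when investment replaces (n + δ)·k; here n + δ = 0.078.
At the golden rule the marginal product of capital equals n+δ: 0.47·3.71·k^(0.47−1) = 0.078. Solving, k_gold = (0.47·3.71/0.078)^(1/0.53) ≈ 351.5561.
Output: y_gold = 3.71·k_gold^0.47 = 3.71·351.5561^0.47 ≈ 58.3434.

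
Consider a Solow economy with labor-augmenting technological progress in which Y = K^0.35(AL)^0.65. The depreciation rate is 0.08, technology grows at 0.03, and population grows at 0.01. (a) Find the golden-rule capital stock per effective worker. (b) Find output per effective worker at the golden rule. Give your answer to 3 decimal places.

Capital per effective worker breaks even when investment replaces (n + g + δ)·k; here n + g + δ = 0.12.
Maximizing c = f(k) − (n+g+δ)·k gives f'(k) = n+g+δ, i.e. 0.35·k^(0.35−1) = 0.12, so k_gold = (0.35/0.12)^(1/0.65) ≈ 5.1905.
y_gold = 5.1905^0.35 ≈ 1.7796.

(a) k_gold ≈ 5.191; (b) y_gold ≈ 1.780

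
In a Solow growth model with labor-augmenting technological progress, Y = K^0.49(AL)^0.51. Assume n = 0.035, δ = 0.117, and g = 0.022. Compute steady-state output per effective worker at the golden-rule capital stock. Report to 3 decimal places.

Capital per effective worker breaks even when investment replaces (n + g + δ)·k; here n + g + δ = 0.174.
Golden rule sets MPK = n+g+δ: 0.49·k^(0.49−1) = 0.174, so k_gold = (0.49/0.174)^(1/0.51) ≈ 7.6148.
Output: y_gold = k_gold^0.49 = 7.6148^0.49 ≈ 2.7040.

y_gold ≈ 2.704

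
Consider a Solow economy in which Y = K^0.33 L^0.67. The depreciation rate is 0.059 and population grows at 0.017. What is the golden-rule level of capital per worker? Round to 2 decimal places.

k_gold ≈ 8.95

The effective depreciation rate is n + δ = 0.017 + 0.059 = 0.076.
Golden rule sets MPK = n+δ: 0.33·k^(0.33−1) = 0.076, so k_gold = (0.33/0.076)^(1/0.67) ≈ 8.9494.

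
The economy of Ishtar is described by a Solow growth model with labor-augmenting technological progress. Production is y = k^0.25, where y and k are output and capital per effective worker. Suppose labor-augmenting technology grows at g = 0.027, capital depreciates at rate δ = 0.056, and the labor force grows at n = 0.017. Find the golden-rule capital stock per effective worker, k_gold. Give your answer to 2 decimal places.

The effective depreciation rate is n + g + δ = 0.017 + 0.027 + 0.056 = 0.1.
Setting f'(k) = n+g+δ gives 0.25·k^(0.25−1) = 0.1, hence k_gold = (0.25/0.1)^(1/0.75) ≈ 3.3930.

k_gold ≈ 3.39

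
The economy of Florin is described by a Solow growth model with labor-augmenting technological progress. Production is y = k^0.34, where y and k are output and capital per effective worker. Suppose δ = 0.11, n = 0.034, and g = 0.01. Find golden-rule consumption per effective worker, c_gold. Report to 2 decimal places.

n + g + δ = 0.034 + 0.01 + 0.11 = 0.154.
At the golden rule the marginal product of capital equals n+g+δ: 0.34·k^(0.34−1) = 0.154. Solving, k_gold = (0.34/0.154)^(1/0.66) ≈ 3.3201.
y_gold = 3.3201^0.34 ≈ 1.5038.
c_gold = y_gold − (n+g+δ)·k_gold = 1.5038 − 0.154·3.3201 ≈ 0.9925.

c_gold ≈ 0.99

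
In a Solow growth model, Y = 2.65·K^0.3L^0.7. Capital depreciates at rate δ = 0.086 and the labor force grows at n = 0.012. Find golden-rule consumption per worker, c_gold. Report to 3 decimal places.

c_gold ≈ 4.550

Break-even investment rate: n + δ = 0.012 + 0.086 = 0.098.
Setting f'(k) = n+δ gives 0.3·2.65·k^(0.3−1) = 0.098, hence k_gold = (0.3·2.65/0.098)^(1/0.7) ≈ 19.8963.
y_gold = 2.65·19.8963^0.3 ≈ 6.4995.
c_gold = y_gold − (n+δ)·k_gold = 6.4995 − 0.098·19.8963 ≈ 4.5496.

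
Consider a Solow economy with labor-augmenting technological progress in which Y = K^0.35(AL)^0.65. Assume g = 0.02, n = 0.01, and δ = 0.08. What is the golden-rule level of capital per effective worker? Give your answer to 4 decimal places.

k_gold ≈ 5.9340

Break-even investment rate: n + g + δ = 0.01 + 0.02 + 0.08 = 0.11.
At the golden rule the marginal product of capital equals n+g+δ: 0.35·k^(0.35−1) = 0.11. Solving, k_gold = (0.35/0.11)^(1/0.65) ≈ 5.9340.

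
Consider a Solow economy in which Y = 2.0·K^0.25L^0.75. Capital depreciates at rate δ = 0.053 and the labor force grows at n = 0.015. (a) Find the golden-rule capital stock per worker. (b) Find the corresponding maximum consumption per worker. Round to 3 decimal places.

(a) k_gold ≈ 14.298; (b) c_gold ≈ 2.917

The effective depreciation rate is n + δ = 0.015 + 0.053 = 0.068.
At the golden rule the marginal product of capital equals n+δ: 0.25·2.0·k^(0.25−1) = 0.068. Solving, k_gold = (0.25·2.0/0.068)^(1/0.75) ≈ 14.2982.
y_gold = 2.0·14.2982^0.25 ≈ 3.8891; c_gold = y_gold − 0.068·k_gold ≈ 2.9168.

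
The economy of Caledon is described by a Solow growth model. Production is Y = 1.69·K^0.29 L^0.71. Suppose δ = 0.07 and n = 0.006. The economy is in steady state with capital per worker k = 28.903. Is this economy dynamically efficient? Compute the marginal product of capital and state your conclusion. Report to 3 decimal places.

n + δ = 0.006 + 0.07 = 0.076.
MPK = 0.29·1.69·k^(0.29−1) = 0.29·1.69·28.903^(-0.71) ≈ 0.0450.
MPK < 0.076, so the economy is dynamically inefficient (over-saving).

dynamically inefficient; MPK ≈ 0.045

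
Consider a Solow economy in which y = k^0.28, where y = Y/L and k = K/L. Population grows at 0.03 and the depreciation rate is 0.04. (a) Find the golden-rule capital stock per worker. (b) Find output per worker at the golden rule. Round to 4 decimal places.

n + δ = 0.03 + 0.04 = 0.07.
Setting f'(k) = n+δ gives 0.28·k^(0.28−1) = 0.07, hence k_gold = (0.28/0.07)^(1/0.72) ≈ 6.8580.
y_gold = 6.8580^0.28 ≈ 1.7145.

(a) k_gold ≈ 6.8580; (b) y_gold ≈ 1.7145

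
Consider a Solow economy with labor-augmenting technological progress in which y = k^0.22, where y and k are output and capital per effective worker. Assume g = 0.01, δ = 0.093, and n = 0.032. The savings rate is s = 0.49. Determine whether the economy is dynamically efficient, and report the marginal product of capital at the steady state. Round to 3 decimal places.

Break-even investment rate: n + g + δ = 0.032 + 0.01 + 0.093 = 0.135.
Steady-state k*: s·k^0.22 = 0.135·k gives k* = (0.49/0.135)^(1/0.78) ≈ 5.2212.
MPK = 0.22·5.2212^(-0.78) ≈ 0.0606.
MPK < n+g+δ = 0.135, so the economy is dynamically inefficient (over-saving).

dynamically inefficient; MPK ≈ 0.061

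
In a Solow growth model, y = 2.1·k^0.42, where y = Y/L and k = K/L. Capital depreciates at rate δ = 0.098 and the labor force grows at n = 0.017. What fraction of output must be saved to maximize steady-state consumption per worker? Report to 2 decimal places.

s_gold = 0.42

Break-even investment rate: n + δ = 0.017 + 0.098 = 0.115.
At the golden rule MPK = n+δ, and in any Cobb-Douglas steady state s = (n+δ)·k/y = MPK·k/y = capital's share 0.42.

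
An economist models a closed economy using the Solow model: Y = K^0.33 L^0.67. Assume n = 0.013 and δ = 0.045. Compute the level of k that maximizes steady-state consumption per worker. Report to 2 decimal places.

The effective depreciation rate is n + δ = 0.013 + 0.045 = 0.058.
Setting f'(k) = n+δ gives 0.33·k^(0.33−1) = 0.058, hence k_gold = (0.33/0.058)^(1/0.67) ≈ 13.3966.

k_gold ≈ 13.40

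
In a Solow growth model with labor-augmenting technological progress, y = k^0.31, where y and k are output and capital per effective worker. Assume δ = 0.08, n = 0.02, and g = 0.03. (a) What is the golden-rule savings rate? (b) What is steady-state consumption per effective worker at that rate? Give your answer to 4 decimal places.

(a) s_gold = 0.3100; (b) c_gold ≈ 1.0196

n + g + δ = 0.02 + 0.03 + 0.08 = 0.13.
For Cobb-Douglas, s_gold equals capital's share: s_gold = 0.31.
Setting f'(k) = n+g+δ gives 0.31·k^(0.31−1) = 0.13, hence k_gold = (0.31/0.13)^(1/0.69) ≈ 3.5236.
y_gold = 3.5236^0.31 ≈ 1.4776; c_gold = (1−0.31)·y_gold ≈ 1.0196.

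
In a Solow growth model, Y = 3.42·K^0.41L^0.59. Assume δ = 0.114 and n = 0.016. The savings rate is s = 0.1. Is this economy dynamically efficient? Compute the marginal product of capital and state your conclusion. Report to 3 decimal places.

n + δ = 0.016 + 0.114 = 0.13.
Steady-state k*: s·A·k^0.41 = 0.13·k gives k* = (0.1·3.42/0.13)^(1/0.59) ≈ 5.1523.
MPK = 0.41·3.42·5.1523^(-0.59) ≈ 0.5330.
MPK > n+δ = 0.13, so the economy is dynamically efficient (under-saving).

dynamically efficient; MPK ≈ 0.533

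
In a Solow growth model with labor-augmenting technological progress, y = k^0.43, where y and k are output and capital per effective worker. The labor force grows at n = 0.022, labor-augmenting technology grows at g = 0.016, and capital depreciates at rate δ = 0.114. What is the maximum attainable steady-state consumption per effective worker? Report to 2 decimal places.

c_gold ≈ 1.25

Break-even investment rate: n + g + δ = 0.022 + 0.016 + 0.114 = 0.152.
Maximizing c = f(k) − (n+g+δ)·k gives f'(k) = n+g+δ, i.e. 0.43·k^(0.43−1) = 0.152, so k_gold = (0.43/0.152)^(1/0.57) ≈ 6.1990.
y_gold = 6.1990^0.43 ≈ 2.1913.
c_gold = y_gold − (n+g+δ)·k_gold = 2.1913 − 0.152·6.1990 ≈ 1.2490.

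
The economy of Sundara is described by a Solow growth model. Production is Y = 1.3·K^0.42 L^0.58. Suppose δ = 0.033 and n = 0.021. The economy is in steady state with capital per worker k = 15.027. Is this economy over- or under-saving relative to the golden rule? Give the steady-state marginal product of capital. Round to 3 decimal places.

The effective depreciation rate is n + δ = 0.021 + 0.033 = 0.054.
MPK = 0.42·1.3·k^(0.42−1) = 0.42·1.3·15.027^(-0.58) ≈ 0.1134.
MPK > 0.054, so the economy is dynamically efficient (under-saving).

under-saving; MPK ≈ 0.113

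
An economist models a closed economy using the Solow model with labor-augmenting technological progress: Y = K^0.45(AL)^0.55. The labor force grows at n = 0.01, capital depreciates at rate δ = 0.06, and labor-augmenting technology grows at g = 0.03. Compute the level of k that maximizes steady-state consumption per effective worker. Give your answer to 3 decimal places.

k_gold ≈ 15.405

Capital per effective worker breaks even when investment replaces (n + g + δ)·k; here n + g + δ = 0.1.
Setting f'(k) = n+g+δ gives 0.45·k^(0.45−1) = 0.1, hence k_gold = (0.45/0.1)^(1/0.55) ≈ 15.4049.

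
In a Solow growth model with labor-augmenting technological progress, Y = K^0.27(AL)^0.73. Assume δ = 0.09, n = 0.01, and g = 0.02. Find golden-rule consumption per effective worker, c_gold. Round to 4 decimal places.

n + g + δ = 0.01 + 0.02 + 0.09 = 0.12.
Maximizing c = f(k) − (n+g+δ)·k gives f'(k) = n+g+δ, i.e. 0.27·k^(0.27−1) = 0.12, so k_gold = (0.27/0.12)^(1/0.73) ≈ 3.0370.
y_gold = 3.0370^0.27 ≈ 1.3498.
c_gold = y_gold − (n+g+δ)·k_gold = 1.3498 − 0.12·3.0370 ≈ 0.9853.

c_gold ≈ 0.9853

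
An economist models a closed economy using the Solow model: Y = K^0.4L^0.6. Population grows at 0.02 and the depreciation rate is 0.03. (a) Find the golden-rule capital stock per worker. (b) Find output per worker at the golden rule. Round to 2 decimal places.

Break-even investment rate: n + δ = 0.02 + 0.03 = 0.05.
At the golden rule the marginal product of capital equals n+δ: 0.4·k^(0.4−1) = 0.05. Solving, k_gold = (0.4/0.05)^(1/0.6) ≈ 32.0000.
y_gold = 32.0000^0.4 ≈ 4.0000.

(a) k_gold ≈ 32.00; (b) y_gold ≈ 4.00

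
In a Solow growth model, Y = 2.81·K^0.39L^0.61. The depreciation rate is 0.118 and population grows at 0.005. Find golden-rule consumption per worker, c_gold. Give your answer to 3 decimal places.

c_gold ≈ 6.939

n + δ = 0.005 + 0.118 = 0.123.
Setting f'(k) = n+δ gives 0.39·2.81·k^(0.39−1) = 0.123, hence k_gold = (0.39·2.81/0.123)^(1/0.61) ≈ 36.0709.
y_gold = 2.81·36.0709^0.39 ≈ 11.3762.
c_gold = y_gold − (n+δ)·k_gold = 11.3762 − 0.123·36.0709 ≈ 6.9395.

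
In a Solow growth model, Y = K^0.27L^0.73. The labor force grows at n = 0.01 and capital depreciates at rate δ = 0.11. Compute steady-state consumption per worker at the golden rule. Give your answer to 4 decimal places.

c_gold ≈ 0.9853

The effective depreciation rate is n + δ = 0.01 + 0.11 = 0.12.
At the golden rule the marginal product of capital equals n+δ: 0.27·k^(0.27−1) = 0.12. Solving, k_gold = (0.27/0.12)^(1/0.73) ≈ 3.0370.
y_gold = 3.0370^0.27 ≈ 1.3498.
c_gold = y_gold − (n+δ)·k_gold = 1.3498 − 0.12·3.0370 ≈ 0.9853.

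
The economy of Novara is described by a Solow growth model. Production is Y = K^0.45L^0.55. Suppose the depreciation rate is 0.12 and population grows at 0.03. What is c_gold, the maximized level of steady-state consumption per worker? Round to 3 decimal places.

c_gold ≈ 1.351

Capital per worker breaks even when investment replaces (n + δ)·k; here n + δ = 0.15.
Setting f'(k) = n+δ gives 0.45·k^(0.45−1) = 0.15, hence k_gold = (0.45/0.15)^(1/0.55) ≈ 7.3704.
y_gold = 7.3704^0.45 ≈ 2.4568.
c_gold = y_gold − (n+δ)·k_gold = 2.4568 − 0.15·7.3704 ≈ 1.3512.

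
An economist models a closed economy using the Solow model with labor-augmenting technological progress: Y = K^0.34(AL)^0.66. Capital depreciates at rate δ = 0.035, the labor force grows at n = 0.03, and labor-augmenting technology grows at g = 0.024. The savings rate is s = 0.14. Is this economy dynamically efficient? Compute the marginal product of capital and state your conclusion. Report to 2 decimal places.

Capital per effective worker breaks even when investment replaces (n + g + δ)·k; here n + g + δ = 0.089.
Steady-state k*: s·k^0.34 = 0.089·k gives k* = (0.14/0.089)^(1/0.66) ≈ 1.9865.
MPK = 0.34·1.9865^(-0.66) ≈ 0.2161.
MPK > n+g+δ = 0.089, so the economy is dynamically efficient (under-saving).

dynamically efficient; MPK ≈ 0.22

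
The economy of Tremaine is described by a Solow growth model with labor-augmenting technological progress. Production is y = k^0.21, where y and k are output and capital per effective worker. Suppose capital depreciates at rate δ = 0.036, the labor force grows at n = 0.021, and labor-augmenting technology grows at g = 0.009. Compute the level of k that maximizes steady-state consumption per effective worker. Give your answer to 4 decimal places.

The effective depreciation rate is n + g + δ = 0.021 + 0.009 + 0.036 = 0.066.
Setting f'(k) = n+g+δ gives 0.21·k^(0.21−1) = 0.066, hence k_gold = (0.21/0.066)^(1/0.79) ≈ 4.3281.

k_gold ≈ 4.3281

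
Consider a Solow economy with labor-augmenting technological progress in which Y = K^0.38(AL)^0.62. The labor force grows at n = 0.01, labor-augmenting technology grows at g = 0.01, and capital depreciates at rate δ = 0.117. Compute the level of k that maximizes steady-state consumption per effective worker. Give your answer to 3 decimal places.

Capital per effective worker breaks even when investment replaces (n + g + δ)·k; here n + g + δ = 0.137.
Setting f'(k) = n+g+δ gives 0.38·k^(0.38−1) = 0.137, hence k_gold = (0.38/0.137)^(1/0.62) ≈ 5.1834.

k_gold ≈ 5.183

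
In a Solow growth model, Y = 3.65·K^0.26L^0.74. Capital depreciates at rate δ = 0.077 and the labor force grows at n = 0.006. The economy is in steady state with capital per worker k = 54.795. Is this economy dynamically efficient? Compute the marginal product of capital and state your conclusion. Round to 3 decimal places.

The effective depreciation rate is n + δ = 0.006 + 0.077 = 0.083.
MPK = 0.26·3.65·k^(0.26−1) = 0.26·3.65·54.795^(-0.74) ≈ 0.0490.
MPK < 0.083, so the economy is dynamically inefficient (over-saving).

dynamically inefficient; MPK ≈ 0.049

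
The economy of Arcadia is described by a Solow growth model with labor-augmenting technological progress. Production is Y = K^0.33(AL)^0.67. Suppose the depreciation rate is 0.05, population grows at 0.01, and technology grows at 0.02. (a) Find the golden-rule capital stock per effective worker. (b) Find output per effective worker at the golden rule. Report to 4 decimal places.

(a) k_gold ≈ 8.2898; (b) y_gold ≈ 2.0096

Break-even investment rate: n + g + δ = 0.01 + 0.02 + 0.05 = 0.08.
Setting f'(k) = n+g+δ gives 0.33·k^(0.33−1) = 0.08, hence k_gold = (0.33/0.08)^(1/0.67) ≈ 8.2898.
y_gold = 8.2898^0.33 ≈ 2.0096.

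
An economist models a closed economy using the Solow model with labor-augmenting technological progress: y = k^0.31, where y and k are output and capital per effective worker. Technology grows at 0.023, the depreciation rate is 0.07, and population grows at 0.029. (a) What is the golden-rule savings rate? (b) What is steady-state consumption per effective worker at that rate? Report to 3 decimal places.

The effective depreciation rate is n + g + δ = 0.029 + 0.023 + 0.07 = 0.122.
For Cobb-Douglas, s_gold equals capital's share: s_gold = 0.31.
Golden rule sets MPK = n+g+δ: 0.31·k^(0.31−1) = 0.122, so k_gold = (0.31/0.122)^(1/0.69) ≈ 3.8633.
y_gold = 3.8633^0.31 ≈ 1.5204; c_gold = (1−0.31)·y_gold ≈ 1.0491.

(a) s_gold = 0.310; (b) c_gold ≈ 1.049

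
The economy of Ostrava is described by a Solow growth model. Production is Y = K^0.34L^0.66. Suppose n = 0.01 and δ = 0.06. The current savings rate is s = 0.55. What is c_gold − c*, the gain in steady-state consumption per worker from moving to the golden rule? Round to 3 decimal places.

Δc ≈ 0.188

Break-even investment rate: n + δ = 0.01 + 0.06 = 0.07.
Current steady state (s = 0.55): k* = (0.55/0.07)^(1/0.66) ≈ 22.7228, y* = 22.7228^0.34 ≈ 2.8920, c* = (1−0.55)·2.8920 ≈ 1.3014.
Setting f'(k) = n+δ gives 0.34·k^(0.34−1) = 0.07, hence k_gold = (0.34/0.07)^(1/0.66) ≈ 10.9641.
y_gold = 10.9641^0.34 ≈ 2.2573, c_gold = y_gold − 0.07·k_gold ≈ 1.4898.
Gain: Δc = 1.4898 − 1.3014 ≈ 0.1884.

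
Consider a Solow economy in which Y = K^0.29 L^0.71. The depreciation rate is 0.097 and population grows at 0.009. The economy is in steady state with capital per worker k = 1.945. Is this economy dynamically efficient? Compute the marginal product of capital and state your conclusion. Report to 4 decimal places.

dynamically efficient; MPK ≈ 0.1808

The effective depreciation rate is n + δ = 0.009 + 0.097 = 0.106.
MPK = 0.29·k^(0.29−1) = 0.29·1.945^(-0.71) ≈ 0.1808.
MPK > 0.106, so the economy is dynamically efficient (under-saving).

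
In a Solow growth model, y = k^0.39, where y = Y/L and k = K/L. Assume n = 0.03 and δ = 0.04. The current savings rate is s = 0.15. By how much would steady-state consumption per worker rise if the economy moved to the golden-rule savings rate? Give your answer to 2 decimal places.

Δc ≈ 0.45

Capital per worker breaks even when investment replaces (n + δ)·k; here n + δ = 0.07.
Current steady state (s = 0.15): k* = (0.15/0.07)^(1/0.61) ≈ 3.4883, y* = 3.4883^0.39 ≈ 1.6279, c* = (1−0.15)·1.6279 ≈ 1.3837.
Setting f'(k) = n+δ gives 0.39·k^(0.39−1) = 0.07, hence k_gold = (0.39/0.07)^(1/0.61) ≈ 16.7069.
y_gold = 16.7069^0.39 ≈ 2.9987, c_gold = y_gold − 0.07·k_gold ≈ 1.8292.
Gain: Δc = 1.8292 − 1.3837 ≈ 0.4455.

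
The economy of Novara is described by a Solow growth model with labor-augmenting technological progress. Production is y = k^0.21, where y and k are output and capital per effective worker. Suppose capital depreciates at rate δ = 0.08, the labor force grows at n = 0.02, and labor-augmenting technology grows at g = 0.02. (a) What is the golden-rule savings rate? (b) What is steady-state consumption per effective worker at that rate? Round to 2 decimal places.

The effective depreciation rate is n + g + δ = 0.02 + 0.02 + 0.08 = 0.12.
For Cobb-Douglas, s_gold equals capital's share: s_gold = 0.21.
Maximizing c = f(k) − (n+g+δ)·k gives f'(k) = n+g+δ, i.e. 0.21·k^(0.21−1) = 0.12, so k_gold = (0.21/0.12)^(1/0.79) ≈ 2.0307.
y_gold = 2.0307^0.21 ≈ 1.1604; c_gold = (1−0.21)·y_gold ≈ 0.9167.

(a) s_gold = 0.21; (b) c_gold ≈ 0.92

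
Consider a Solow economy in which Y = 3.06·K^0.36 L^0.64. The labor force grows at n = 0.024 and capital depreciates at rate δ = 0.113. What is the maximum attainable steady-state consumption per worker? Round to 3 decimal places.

n + δ = 0.024 + 0.113 = 0.137.
Maximizing c = f(k) − (n+δ)·k gives f'(k) = n+δ, i.e. 0.36·3.06·k^(0.36−1) = 0.137, so k_gold = (0.36·3.06/0.137)^(1/0.64) ≈ 25.9739.
y_gold = 3.06·25.9739^0.36 ≈ 9.8845.
c_gold = y_gold − (n+δ)·k_gold = 9.8845 − 0.137·25.9739 ≈ 6.3261.

c_gold ≈ 6.326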